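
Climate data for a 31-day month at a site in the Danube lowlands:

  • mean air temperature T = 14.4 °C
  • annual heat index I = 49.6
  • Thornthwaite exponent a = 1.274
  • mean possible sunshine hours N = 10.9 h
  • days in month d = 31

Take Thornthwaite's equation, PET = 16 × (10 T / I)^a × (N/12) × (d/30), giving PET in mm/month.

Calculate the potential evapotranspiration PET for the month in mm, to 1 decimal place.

10T/I = 10 × 14.4 / 49.6 = 2.9032
(10T/I)^a = 2.9032^1.274 = 3.8878
Uncorrected PET = 16 × 3.8878 = 62.205 mm
Correction = (N/12)(d/30) = (10.9/12)(31/30) = 0.9386
PET = 62.205 × 0.9386 = 58.386 mm/month

58.4 mm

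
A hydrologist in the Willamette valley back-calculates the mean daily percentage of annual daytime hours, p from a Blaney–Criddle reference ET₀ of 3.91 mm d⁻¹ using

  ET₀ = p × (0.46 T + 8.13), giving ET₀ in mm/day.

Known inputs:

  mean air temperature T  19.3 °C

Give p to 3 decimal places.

p = ET₀ / (0.46 T + 8.13) = 3.91 / (0.46 × 19.3 + 8.13) = 3.91 / 17.008 = 0.2299

0.230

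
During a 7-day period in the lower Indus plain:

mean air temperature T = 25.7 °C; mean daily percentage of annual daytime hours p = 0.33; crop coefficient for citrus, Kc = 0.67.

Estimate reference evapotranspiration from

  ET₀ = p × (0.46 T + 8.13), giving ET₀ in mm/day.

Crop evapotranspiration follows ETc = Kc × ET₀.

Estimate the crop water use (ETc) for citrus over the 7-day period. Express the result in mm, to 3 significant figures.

ET₀ = 0.33 × (0.46 × 25.7 + 8.13) = 0.33 × 19.952 = 6.5842 mm/d
ETc = Kc × ET₀ = 0.67 × 6.5842 = 4.4114 mm/d
Over 7 days: 4.4114 × 7 = 30.880 mm

30.9 mm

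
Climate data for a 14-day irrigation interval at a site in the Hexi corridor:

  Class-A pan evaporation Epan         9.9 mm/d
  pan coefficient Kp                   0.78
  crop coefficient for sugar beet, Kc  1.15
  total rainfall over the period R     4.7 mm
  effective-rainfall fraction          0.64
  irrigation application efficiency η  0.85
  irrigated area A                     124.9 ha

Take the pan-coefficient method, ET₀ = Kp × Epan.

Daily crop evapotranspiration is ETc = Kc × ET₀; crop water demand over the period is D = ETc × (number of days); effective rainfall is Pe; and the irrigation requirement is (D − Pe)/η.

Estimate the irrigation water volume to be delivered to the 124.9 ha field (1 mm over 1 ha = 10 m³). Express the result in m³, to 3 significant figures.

178000 m³

ET₀ = 0.78 × 9.9 = 7.7220 mm/d
ETc = Kc × ET₀ = 1.15 × 7.7220 = 8.8803 mm/d
Crop demand D = ETc × 14 d = 8.8803 × 14 = 124.324 mm
Pe = 0.64 × 4.7 = 3.008 mm
D − Pe = 124.324 − 3.008 = 121.316 mm
Gross irrigation = 121.316 / 0.85 = 142.725 mm
Volume = 142.725 mm × 124.9 ha × 10 = 178263.5 m³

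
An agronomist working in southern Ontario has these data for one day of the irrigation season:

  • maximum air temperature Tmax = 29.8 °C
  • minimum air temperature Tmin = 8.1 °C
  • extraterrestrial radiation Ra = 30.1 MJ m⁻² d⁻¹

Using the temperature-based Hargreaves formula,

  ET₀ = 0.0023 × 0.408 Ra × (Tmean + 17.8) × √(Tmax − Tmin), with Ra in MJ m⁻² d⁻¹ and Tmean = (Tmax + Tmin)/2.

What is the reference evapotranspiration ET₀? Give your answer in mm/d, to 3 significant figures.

4.84 mm/d

Tmean = (29.8 + 8.1)/2 = 18.95 °C
0.408 Ra = 0.408 × 30.1 = 12.2808 mm/d equivalent
ET₀ = 0.0023 × 12.2808 × (18.95 + 17.8) × √21.7 = 0.0023 × 12.2808 × 36.75 × 4.6583 = 4.8355 mm/d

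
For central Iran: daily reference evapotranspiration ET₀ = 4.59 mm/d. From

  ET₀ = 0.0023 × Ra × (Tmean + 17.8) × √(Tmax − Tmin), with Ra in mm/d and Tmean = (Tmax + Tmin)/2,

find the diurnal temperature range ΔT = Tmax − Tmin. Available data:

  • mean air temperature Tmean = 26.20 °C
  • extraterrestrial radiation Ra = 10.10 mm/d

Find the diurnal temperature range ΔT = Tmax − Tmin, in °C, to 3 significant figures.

20.2 °C

√ΔT = ET₀ / [0.0023 × Ra × (Tmean+17.8)] = 4.59 / (0.0023 × 10.10 × 44.00) = 4.4907
ΔT = 4.4907² = 20.166 °C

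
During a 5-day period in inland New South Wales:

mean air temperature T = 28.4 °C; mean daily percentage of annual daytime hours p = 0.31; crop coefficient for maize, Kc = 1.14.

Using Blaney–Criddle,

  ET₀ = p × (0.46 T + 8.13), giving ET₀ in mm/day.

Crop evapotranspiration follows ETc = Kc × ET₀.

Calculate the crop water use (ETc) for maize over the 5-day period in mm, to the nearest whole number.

37 mm

ET₀ = 0.31 × (0.46 × 28.4 + 8.13) = 0.31 × 21.194 = 6.5701 mm/d
ETc = Kc × ET₀ = 1.14 × 6.5701 = 7.4899 mm/d
Over 5 days: 7.4899 × 5 = 37.450 mm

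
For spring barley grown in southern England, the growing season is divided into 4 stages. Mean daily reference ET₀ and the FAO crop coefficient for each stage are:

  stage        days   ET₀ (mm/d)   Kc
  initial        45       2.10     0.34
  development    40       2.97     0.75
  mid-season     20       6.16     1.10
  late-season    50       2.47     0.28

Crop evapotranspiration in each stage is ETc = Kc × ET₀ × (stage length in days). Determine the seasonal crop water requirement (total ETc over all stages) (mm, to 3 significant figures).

initial: 0.34 × 2.10 × 45 = 32.13 mm
development: 0.75 × 2.97 × 40 = 89.10 mm
mid-season: 1.10 × 6.16 × 20 = 135.52 mm
late-season: 0.28 × 2.47 × 50 = 34.58 mm
Seasonal total = 291.33 mm

291 mm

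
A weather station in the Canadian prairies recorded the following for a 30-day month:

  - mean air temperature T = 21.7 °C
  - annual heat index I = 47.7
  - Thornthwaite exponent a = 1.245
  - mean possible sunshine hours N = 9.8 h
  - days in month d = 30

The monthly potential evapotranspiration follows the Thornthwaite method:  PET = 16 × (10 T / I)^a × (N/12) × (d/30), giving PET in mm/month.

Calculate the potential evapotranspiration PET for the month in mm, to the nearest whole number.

10T/I = 10 × 21.7 / 47.7 = 4.5493
(10T/I)^a = 4.5493^1.245 = 6.5939
Uncorrected PET = 16 × 6.5939 = 105.502 mm
Correction = (N/12)(d/30) = (9.8/12)(30/30) = 0.8167
PET = 105.502 × 0.8167 = 86.163 mm/month

86 mm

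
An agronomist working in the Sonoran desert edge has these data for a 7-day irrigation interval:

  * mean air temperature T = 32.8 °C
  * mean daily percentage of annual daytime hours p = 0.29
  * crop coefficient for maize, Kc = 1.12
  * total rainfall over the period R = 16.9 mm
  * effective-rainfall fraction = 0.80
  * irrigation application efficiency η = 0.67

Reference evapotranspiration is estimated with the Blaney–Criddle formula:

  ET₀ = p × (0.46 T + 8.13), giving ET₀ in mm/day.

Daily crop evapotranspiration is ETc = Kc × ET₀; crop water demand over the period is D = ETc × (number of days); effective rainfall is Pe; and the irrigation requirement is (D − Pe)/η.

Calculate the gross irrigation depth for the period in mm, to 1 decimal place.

ET₀ = 0.29 × (0.46 × 32.8 + 8.13) = 0.29 × 23.218 = 6.7332 mm/d
ETc = Kc × ET₀ = 1.12 × 6.7332 = 7.5412 mm/d
Crop demand D = ETc × 7 d = 7.5412 × 7 = 52.788 mm
Pe = 0.80 × 16.9 = 13.520 mm
D − Pe = 52.788 − 13.520 = 39.268 mm
Gross irrigation = 39.268 / 0.67 = 58.609 mm

58.6 mm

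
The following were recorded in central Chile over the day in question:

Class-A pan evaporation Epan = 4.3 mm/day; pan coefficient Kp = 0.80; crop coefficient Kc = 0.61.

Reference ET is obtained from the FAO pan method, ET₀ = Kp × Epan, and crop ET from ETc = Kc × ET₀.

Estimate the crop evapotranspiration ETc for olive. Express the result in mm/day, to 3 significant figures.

ET₀ = 0.80 × 4.3 = 3.4400 mm/d
ETc = Kc × ET₀ = 0.61 × 3.4400 = 2.0984 mm/d

2.10 mm/day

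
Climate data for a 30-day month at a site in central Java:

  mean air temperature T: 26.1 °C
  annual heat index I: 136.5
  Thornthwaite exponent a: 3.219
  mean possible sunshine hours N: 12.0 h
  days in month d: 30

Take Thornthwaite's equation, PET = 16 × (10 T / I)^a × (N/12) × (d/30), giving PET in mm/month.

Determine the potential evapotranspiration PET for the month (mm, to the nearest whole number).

10T/I = 10 × 26.1 / 136.5 = 1.9121
(10T/I)^a = 1.9121^3.219 = 8.0572
Uncorrected PET = 16 × 8.0572 = 128.915 mm
Correction = (N/12)(d/30) = (12.0/12)(30/30) = 1.0000
PET = 128.915 × 1.0000 = 128.915 mm/month

129 mm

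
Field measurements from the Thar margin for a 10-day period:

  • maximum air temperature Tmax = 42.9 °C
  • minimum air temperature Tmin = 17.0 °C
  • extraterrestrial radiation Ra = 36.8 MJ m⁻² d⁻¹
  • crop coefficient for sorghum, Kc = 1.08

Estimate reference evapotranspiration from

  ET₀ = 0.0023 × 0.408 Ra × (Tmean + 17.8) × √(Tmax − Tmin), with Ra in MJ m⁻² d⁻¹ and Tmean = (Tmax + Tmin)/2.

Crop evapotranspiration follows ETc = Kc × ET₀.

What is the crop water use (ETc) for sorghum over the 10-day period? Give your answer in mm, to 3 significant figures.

90.6 mm

Tmean = (42.9 + 17.0)/2 = 29.95 °C
0.408 Ra = 0.408 × 36.8 = 15.0144 mm/d equivalent
ET₀ = 0.0023 × 15.0144 × (29.95 + 17.8) × √25.9 = 0.0023 × 15.0144 × 47.75 × 5.0892 = 8.3919 mm/d
ETc = Kc × ET₀ = 1.08 × 8.3919 = 9.0633 mm/d
Over 10 days: 9.0633 × 10 = 90.633 mm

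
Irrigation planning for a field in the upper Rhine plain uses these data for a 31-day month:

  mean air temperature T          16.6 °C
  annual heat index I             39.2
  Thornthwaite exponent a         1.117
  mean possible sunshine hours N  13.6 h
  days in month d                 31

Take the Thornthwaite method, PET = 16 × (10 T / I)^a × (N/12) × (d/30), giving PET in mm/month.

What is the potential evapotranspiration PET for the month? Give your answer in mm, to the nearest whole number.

94 mm

10T/I = 10 × 16.6 / 39.2 = 4.2347
(10T/I)^a = 4.2347^1.117 = 5.0137
Uncorrected PET = 16 × 5.0137 = 80.219 mm
Correction = (N/12)(d/30) = (13.6/12)(31/30) = 1.1711
PET = 80.219 × 1.1711 = 93.944 mm/month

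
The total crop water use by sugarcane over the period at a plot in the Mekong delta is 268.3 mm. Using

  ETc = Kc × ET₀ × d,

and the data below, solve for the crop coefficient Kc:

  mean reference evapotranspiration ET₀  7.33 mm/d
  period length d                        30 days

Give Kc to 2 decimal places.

1.22

ETc = Kc × ET₀ × d  ⇒  Kc = ETc / (ET₀ × d)
Kc = 268.3 / (7.33 × 30) = 268.3 / 219.90 = 1.2201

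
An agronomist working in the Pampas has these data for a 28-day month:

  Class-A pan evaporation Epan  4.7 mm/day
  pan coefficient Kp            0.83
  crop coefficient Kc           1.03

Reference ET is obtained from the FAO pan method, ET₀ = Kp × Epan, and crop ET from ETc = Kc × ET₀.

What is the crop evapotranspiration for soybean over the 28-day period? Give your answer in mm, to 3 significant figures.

ET₀ = 0.83 × 4.7 = 3.9010 mm/d
ETc = Kc × ET₀ = 1.03 × 3.9010 = 4.0180 mm/d
Over 28 days: 4.0180 × 28 = 112.504 mm

113 mm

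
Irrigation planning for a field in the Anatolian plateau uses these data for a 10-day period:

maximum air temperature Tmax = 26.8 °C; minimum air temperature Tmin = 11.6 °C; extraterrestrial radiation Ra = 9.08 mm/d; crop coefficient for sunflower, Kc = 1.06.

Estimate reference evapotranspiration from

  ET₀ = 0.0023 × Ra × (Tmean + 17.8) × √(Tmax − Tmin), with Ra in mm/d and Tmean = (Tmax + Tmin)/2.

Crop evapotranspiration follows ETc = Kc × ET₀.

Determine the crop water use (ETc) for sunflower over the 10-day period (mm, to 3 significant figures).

31.9 mm

Tmean = (26.8 + 11.6)/2 = 19.20 °C
ET₀ = 0.0023 × 9.08 × (19.20 + 17.8) × √15.2 = 0.0023 × 9.08 × 37.00 × 3.8987 = 3.0126 mm/d
ETc = Kc × ET₀ = 1.06 × 3.0126 = 3.1934 mm/d
Over 10 days: 3.1934 × 10 = 31.934 mm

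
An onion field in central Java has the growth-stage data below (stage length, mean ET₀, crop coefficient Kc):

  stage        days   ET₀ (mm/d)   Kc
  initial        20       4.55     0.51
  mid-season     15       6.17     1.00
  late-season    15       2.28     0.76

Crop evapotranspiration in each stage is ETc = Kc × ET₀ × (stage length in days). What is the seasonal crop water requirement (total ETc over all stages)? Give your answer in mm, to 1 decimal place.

165.0 mm

initial: 0.51 × 4.55 × 20 = 46.41 mm
mid-season: 1.00 × 6.17 × 15 = 92.55 mm
late-season: 0.76 × 2.28 × 15 = 25.99 mm
Seasonal total = 164.95 mm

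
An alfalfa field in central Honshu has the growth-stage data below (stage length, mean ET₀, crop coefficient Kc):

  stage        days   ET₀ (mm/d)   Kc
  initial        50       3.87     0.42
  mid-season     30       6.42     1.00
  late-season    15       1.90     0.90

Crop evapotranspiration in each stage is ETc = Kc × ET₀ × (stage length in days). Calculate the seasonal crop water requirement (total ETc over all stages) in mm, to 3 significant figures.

300 mm

initial: 0.42 × 3.87 × 50 = 81.27 mm
mid-season: 1.00 × 6.42 × 30 = 192.60 mm
late-season: 0.90 × 1.90 × 15 = 25.65 mm
Seasonal total = 299.52 mm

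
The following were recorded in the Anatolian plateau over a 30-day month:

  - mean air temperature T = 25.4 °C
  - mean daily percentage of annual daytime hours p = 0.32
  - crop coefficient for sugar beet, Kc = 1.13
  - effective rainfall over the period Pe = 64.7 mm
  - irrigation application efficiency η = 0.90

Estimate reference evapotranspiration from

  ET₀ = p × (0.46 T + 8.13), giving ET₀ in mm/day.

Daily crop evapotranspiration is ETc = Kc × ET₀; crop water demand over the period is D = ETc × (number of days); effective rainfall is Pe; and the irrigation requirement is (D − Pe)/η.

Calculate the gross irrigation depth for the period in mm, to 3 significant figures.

167 mm

ET₀ = 0.32 × (0.46 × 25.4 + 8.13) = 0.32 × 19.814 = 6.3405 mm/d
ETc = Kc × ET₀ = 1.13 × 6.3405 = 7.1648 mm/d
Crop demand D = ETc × 30 d = 7.1648 × 30 = 214.944 mm
D − Pe = 214.944 − 64.7 = 150.244 mm
Gross irrigation = 150.244 / 0.90 = 166.938 mm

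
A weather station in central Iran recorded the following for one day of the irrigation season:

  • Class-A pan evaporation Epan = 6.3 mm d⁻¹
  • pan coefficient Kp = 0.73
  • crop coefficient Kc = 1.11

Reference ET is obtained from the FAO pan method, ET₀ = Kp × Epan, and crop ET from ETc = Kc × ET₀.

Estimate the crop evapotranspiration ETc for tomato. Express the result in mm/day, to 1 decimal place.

ET₀ = 0.73 × 6.3 = 4.5990 mm/d
ETc = Kc × ET₀ = 1.11 × 4.5990 = 5.1049 mm/d

5.1 mm/day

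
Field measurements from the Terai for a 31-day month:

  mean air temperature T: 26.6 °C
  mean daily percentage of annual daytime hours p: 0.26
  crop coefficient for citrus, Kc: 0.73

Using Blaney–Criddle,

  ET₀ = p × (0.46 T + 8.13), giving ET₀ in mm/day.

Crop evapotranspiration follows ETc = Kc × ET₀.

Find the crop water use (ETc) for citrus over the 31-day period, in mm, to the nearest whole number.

120 mm

ET₀ = 0.26 × (0.46 × 26.6 + 8.13) = 0.26 × 20.366 = 5.2952 mm/d
ETc = Kc × ET₀ = 0.73 × 5.2952 = 3.8655 mm/d
Over 31 days: 3.8655 × 31 = 119.831 mm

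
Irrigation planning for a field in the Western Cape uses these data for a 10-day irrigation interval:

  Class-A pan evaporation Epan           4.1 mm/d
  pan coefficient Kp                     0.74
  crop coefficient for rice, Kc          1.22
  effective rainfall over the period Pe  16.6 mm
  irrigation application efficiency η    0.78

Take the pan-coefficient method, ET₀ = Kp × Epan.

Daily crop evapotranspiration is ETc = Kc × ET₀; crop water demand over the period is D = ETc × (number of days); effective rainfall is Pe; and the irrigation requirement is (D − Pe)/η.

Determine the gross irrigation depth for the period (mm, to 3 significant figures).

26.2 mm

ET₀ = 0.74 × 4.1 = 3.0340 mm/d
ETc = Kc × ET₀ = 1.22 × 3.0340 = 3.7015 mm/d
Crop demand D = ETc × 10 d = 3.7015 × 10 = 37.015 mm
D − Pe = 37.015 − 16.6 = 20.415 mm
Gross irrigation = 20.415 / 0.78 = 26.173 mm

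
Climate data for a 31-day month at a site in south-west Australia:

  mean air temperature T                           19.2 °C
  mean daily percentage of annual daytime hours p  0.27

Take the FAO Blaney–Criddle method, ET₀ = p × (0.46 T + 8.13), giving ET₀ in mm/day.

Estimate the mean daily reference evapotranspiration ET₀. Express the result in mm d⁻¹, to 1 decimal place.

ET₀ = 0.27 × (0.46 × 19.2 + 8.13) = 0.27 × 16.962 = 4.5797 mm/d

4.6 mm d⁻¹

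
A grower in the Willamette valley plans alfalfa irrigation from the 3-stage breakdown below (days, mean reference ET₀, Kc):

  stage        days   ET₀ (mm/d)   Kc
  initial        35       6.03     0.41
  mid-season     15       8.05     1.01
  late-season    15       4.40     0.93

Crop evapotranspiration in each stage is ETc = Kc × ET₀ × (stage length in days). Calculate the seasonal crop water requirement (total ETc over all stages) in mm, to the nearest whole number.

270 mm

initial: 0.41 × 6.03 × 35 = 86.53 mm
mid-season: 1.01 × 8.05 × 15 = 121.96 mm
late-season: 0.93 × 4.40 × 15 = 61.38 mm
Seasonal total = 269.87 mm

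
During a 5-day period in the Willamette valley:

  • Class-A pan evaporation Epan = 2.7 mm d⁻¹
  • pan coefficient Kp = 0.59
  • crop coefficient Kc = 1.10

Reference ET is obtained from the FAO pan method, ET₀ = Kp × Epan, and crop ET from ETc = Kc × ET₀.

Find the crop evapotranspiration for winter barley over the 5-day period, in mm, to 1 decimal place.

8.8 mm

ET₀ = 0.59 × 2.7 = 1.5930 mm/d
ETc = Kc × ET₀ = 1.10 × 1.5930 = 1.7523 mm/d
Over 5 days: 1.7523 × 5 = 8.762 mm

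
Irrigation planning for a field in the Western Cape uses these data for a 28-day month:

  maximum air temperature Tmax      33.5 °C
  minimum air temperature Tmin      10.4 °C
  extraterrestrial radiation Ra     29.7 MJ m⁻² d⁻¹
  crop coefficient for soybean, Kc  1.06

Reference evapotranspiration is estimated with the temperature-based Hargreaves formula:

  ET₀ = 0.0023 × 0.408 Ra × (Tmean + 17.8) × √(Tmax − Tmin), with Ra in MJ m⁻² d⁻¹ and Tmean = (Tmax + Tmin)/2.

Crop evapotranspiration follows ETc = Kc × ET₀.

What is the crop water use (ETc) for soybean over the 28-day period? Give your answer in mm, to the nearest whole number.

Tmean = (33.5 + 10.4)/2 = 21.95 °C
0.408 Ra = 0.408 × 29.7 = 12.1176 mm/d equivalent
ET₀ = 0.0023 × 12.1176 × (21.95 + 17.8) × √23.1 = 0.0023 × 12.1176 × 39.75 × 4.8062 = 5.3246 mm/d
ETc = Kc × ET₀ = 1.06 × 5.3246 = 5.6441 mm/d
Over 28 days: 5.6441 × 28 = 158.035 mm

158 mm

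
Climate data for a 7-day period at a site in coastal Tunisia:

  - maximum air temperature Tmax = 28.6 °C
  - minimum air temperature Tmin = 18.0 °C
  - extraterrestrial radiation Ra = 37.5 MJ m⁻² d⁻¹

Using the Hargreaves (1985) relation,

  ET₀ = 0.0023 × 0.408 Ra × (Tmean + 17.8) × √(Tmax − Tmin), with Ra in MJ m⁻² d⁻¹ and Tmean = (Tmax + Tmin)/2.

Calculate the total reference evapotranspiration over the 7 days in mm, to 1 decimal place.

33.0 mm

Tmean = (28.6 + 18.0)/2 = 23.30 °C
0.408 Ra = 0.408 × 37.5 = 15.3000 mm/d equivalent
ET₀ = 0.0023 × 15.3000 × (23.30 + 17.8) × √10.6 = 0.0023 × 15.3000 × 41.10 × 3.2558 = 4.7089 mm/d
Over 7 days: 4.7089 × 7 = 32.962 mm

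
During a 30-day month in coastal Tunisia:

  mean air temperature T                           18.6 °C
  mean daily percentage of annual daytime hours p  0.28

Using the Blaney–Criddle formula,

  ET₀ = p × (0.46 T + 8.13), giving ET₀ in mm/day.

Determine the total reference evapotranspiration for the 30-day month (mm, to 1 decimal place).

ET₀ = 0.28 × (0.46 × 18.6 + 8.13) = 0.28 × 16.686 = 4.6721 mm/d
Monthly total = 4.6721 × 30 = 140.163 mm

140.2 mm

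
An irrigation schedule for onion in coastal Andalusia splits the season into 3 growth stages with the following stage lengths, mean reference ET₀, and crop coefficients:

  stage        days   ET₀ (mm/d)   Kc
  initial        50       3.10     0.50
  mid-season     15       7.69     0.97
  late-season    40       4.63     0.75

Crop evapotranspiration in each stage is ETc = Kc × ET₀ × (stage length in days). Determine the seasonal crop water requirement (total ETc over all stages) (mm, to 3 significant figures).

initial: 0.50 × 3.10 × 50 = 77.50 mm
mid-season: 0.97 × 7.69 × 15 = 111.89 mm
late-season: 0.75 × 4.63 × 40 = 138.90 mm
Seasonal total = 328.29 mm

328 mm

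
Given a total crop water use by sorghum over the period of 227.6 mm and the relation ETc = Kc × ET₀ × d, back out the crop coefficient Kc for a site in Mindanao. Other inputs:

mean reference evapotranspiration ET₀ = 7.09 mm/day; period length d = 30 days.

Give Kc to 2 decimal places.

1.07

ETc = Kc × ET₀ × d  ⇒  Kc = ETc / (ET₀ × d)
Kc = 227.6 / (7.09 × 30) = 227.6 / 212.70 = 1.0701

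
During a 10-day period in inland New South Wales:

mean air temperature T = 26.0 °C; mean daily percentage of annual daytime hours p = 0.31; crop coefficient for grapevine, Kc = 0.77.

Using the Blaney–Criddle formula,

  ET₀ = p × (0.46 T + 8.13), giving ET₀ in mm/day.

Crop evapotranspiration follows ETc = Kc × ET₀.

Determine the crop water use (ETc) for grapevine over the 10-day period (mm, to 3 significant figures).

48.0 mm

ET₀ = 0.31 × (0.46 × 26.0 + 8.13) = 0.31 × 20.090 = 6.2279 mm/d
ETc = Kc × ET₀ = 0.77 × 6.2279 = 4.7955 mm/d
Over 10 days: 4.7955 × 10 = 47.955 mm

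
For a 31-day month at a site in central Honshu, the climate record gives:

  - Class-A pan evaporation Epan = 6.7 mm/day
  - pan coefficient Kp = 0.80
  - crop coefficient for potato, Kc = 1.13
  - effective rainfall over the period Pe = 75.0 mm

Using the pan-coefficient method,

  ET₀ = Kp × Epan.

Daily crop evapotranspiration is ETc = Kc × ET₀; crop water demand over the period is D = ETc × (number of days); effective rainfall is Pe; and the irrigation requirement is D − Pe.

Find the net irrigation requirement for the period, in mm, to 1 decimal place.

ET₀ = 0.80 × 6.7 = 5.3600 mm/d
ETc = Kc × ET₀ = 1.13 × 5.3600 = 6.0568 mm/d
Crop demand D = ETc × 31 d = 6.0568 × 31 = 187.761 mm
D − Pe = 187.761 − 75.0 = 112.761 mm

112.8 mm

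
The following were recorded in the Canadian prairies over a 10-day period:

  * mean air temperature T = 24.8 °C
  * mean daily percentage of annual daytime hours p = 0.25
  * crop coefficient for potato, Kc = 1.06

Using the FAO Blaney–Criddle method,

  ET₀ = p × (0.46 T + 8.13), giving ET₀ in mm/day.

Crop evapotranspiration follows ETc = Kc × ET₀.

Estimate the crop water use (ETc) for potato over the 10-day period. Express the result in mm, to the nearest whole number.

52 mm

ET₀ = 0.25 × (0.46 × 24.8 + 8.13) = 0.25 × 19.538 = 4.8845 mm/d
ETc = Kc × ET₀ = 1.06 × 4.8845 = 5.1776 mm/d
Over 10 days: 5.1776 × 10 = 51.776 mm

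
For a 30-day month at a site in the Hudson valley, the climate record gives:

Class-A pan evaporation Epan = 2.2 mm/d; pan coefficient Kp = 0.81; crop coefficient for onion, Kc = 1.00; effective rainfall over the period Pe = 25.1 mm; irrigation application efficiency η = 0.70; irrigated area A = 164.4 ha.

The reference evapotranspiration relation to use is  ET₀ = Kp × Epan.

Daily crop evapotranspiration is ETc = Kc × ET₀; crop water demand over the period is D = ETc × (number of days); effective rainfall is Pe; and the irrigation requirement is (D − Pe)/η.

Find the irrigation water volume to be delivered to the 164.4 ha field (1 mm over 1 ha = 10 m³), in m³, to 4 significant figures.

66610 m³

ET₀ = 0.81 × 2.2 = 1.7820 mm/d
ETc = Kc × ET₀ = 1.00 × 1.7820 = 1.7820 mm/d
Crop demand D = ETc × 30 d = 1.7820 × 30 = 53.460 mm
D − Pe = 53.460 − 25.1 = 28.360 mm
Gross irrigation = 28.360 / 0.70 = 40.514 mm
Volume = 40.514 mm × 164.4 ha × 10 = 66605.0 m³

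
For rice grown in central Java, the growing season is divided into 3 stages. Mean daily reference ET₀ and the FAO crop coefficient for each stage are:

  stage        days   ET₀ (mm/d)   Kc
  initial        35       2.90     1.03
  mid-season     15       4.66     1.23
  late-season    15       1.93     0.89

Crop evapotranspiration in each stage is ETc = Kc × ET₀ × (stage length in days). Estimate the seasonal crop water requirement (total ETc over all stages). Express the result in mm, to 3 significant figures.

initial: 1.03 × 2.90 × 35 = 104.55 mm
mid-season: 1.23 × 4.66 × 15 = 85.98 mm
late-season: 0.89 × 1.93 × 15 = 25.77 mm
Seasonal total = 216.30 mm

216 mm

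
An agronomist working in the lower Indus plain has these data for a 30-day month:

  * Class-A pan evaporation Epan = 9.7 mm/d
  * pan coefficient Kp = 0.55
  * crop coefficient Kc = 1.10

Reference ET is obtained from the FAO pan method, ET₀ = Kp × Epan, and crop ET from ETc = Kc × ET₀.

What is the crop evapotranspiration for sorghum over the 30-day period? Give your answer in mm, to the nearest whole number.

176 mm

ET₀ = 0.55 × 9.7 = 5.3350 mm/d
ETc = Kc × ET₀ = 1.10 × 5.3350 = 5.8685 mm/d
Over 30 days: 5.8685 × 30 = 176.055 mm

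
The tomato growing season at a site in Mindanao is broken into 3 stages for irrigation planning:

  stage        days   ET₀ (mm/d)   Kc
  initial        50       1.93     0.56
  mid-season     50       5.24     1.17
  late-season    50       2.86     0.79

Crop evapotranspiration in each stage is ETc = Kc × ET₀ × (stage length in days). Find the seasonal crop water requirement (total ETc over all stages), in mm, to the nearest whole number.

474 mm

initial: 0.56 × 1.93 × 50 = 54.04 mm
mid-season: 1.17 × 5.24 × 50 = 306.54 mm
late-season: 0.79 × 2.86 × 50 = 112.97 mm
Seasonal total = 473.55 mm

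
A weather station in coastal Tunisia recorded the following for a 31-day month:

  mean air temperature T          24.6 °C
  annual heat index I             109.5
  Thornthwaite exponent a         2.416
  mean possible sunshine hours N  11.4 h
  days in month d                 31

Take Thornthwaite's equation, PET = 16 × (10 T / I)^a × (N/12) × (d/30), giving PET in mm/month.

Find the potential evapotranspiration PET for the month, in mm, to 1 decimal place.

10T/I = 10 × 24.6 / 109.5 = 2.2466
(10T/I)^a = 2.2466^2.416 = 7.0678
Uncorrected PET = 16 × 7.0678 = 113.085 mm
Correction = (N/12)(d/30) = (11.4/12)(31/30) = 0.9817
PET = 113.085 × 0.9817 = 111.016 mm/month

111.0 mm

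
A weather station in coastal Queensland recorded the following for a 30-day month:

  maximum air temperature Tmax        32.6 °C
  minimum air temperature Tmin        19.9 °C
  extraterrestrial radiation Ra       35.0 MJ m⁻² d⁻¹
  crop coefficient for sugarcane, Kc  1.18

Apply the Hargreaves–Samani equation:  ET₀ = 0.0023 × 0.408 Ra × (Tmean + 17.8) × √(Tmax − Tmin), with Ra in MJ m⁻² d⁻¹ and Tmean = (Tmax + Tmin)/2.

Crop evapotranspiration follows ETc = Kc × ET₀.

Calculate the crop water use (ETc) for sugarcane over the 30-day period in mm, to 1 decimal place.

Tmean = (32.6 + 19.9)/2 = 26.25 °C
0.408 Ra = 0.408 × 35.0 = 14.2800 mm/d equivalent
ET₀ = 0.0023 × 14.2800 × (26.25 + 17.8) × √12.7 = 0.0023 × 14.2800 × 44.05 × 3.5637 = 5.1559 mm/d
ETc = Kc × ET₀ = 1.18 × 5.1559 = 6.0840 mm/d
Over 30 days: 6.0840 × 30 = 182.520 mm

182.5 mm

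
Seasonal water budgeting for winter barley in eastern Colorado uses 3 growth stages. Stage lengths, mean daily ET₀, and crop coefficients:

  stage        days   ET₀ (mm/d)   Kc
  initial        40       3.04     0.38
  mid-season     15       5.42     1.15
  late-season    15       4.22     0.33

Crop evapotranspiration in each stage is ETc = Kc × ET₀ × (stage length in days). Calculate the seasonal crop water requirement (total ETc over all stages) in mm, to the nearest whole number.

initial: 0.38 × 3.04 × 40 = 46.21 mm
mid-season: 1.15 × 5.42 × 15 = 93.50 mm
late-season: 0.33 × 4.22 × 15 = 20.89 mm
Seasonal total = 160.60 mm

161 mm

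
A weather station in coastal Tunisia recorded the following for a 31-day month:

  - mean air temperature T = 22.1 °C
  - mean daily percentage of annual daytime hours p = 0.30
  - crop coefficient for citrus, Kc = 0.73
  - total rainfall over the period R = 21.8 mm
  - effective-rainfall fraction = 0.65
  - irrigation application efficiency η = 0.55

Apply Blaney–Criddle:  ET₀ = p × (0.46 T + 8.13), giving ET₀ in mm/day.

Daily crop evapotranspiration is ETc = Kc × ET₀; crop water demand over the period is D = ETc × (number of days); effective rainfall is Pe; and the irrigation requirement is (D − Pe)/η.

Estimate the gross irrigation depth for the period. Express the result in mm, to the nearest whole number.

ET₀ = 0.30 × (0.46 × 22.1 + 8.13) = 0.30 × 18.296 = 5.4888 mm/d
ETc = Kc × ET₀ = 0.73 × 5.4888 = 4.0068 mm/d
Crop demand D = ETc × 31 d = 4.0068 × 31 = 124.211 mm
Pe = 0.65 × 21.8 = 14.170 mm
D − Pe = 124.211 − 14.170 = 110.041 mm
Gross irrigation = 110.041 / 0.55 = 200.075 mm

200 mm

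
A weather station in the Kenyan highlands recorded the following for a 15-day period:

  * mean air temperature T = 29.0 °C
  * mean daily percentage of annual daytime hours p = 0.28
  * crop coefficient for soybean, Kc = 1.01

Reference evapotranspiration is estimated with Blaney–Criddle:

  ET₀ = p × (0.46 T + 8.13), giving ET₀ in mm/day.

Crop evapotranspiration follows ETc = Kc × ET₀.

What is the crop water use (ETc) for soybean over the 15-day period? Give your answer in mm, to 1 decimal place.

ET₀ = 0.28 × (0.46 × 29.0 + 8.13) = 0.28 × 21.470 = 6.0116 mm/d
ETc = Kc × ET₀ = 1.01 × 6.0116 = 6.0717 mm/d
Over 15 days: 6.0717 × 15 = 91.076 mm

91.1 mm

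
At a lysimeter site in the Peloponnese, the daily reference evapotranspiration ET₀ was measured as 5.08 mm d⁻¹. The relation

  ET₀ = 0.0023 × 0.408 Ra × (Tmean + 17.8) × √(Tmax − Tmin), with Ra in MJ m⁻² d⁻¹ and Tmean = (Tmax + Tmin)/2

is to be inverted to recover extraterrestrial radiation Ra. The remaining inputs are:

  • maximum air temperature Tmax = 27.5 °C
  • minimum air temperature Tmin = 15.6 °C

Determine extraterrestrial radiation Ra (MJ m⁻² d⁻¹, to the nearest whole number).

40 MJ m⁻² d⁻¹

Tmean = (27.5+15.6)/2 = 21.55 °C; ΔT = 11.9
Ra = ET₀ / [0.0023 × 0.408 × (Tmean+17.8) × √ΔT]
   = 5.08 / (0.0023 × 0.408 × 39.35 × 3.4496) = 39.881 MJ m⁻² d⁻¹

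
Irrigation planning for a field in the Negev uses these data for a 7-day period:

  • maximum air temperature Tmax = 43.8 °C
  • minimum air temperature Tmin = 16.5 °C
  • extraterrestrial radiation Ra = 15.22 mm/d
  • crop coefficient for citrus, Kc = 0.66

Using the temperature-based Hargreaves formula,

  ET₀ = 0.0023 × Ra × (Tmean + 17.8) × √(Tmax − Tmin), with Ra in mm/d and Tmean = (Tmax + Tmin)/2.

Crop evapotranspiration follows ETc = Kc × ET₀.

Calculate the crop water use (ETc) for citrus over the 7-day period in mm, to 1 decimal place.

40.5 mm

Tmean = (43.8 + 16.5)/2 = 30.15 °C
ET₀ = 0.0023 × 15.22 × (30.15 + 17.8) × √27.3 = 0.0023 × 15.22 × 47.95 × 5.2249 = 8.7702 mm/d
ETc = Kc × ET₀ = 0.66 × 8.7702 = 5.7883 mm/d
Over 7 days: 5.7883 × 7 = 40.518 mm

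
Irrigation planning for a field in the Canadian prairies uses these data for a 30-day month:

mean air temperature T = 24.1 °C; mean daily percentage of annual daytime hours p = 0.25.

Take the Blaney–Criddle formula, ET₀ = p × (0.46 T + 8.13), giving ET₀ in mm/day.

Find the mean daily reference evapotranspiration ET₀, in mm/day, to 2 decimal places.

ET₀ = 0.25 × (0.46 × 24.1 + 8.13) = 0.25 × 19.216 = 4.8040 mm/d

4.80 mm/day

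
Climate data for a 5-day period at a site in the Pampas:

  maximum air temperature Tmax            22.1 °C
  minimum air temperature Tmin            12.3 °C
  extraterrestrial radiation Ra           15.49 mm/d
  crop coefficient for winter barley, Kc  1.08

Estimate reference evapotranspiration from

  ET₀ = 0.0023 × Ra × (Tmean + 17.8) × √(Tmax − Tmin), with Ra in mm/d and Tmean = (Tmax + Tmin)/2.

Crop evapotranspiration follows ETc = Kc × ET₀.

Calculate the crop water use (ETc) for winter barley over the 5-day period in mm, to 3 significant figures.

Tmean = (22.1 + 12.3)/2 = 17.20 °C
ET₀ = 0.0023 × 15.49 × (17.20 + 17.8) × √9.8 = 0.0023 × 15.49 × 35.00 × 3.1305 = 3.9036 mm/d
ETc = Kc × ET₀ = 1.08 × 3.9036 = 4.2159 mm/d
Over 5 days: 4.2159 × 5 = 21.080 mm

21.1 mm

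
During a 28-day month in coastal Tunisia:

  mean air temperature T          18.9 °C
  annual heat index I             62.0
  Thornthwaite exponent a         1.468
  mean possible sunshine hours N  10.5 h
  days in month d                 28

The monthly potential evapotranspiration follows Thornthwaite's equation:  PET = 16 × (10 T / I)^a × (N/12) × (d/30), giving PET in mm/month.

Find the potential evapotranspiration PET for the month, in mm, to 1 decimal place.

10T/I = 10 × 18.9 / 62.0 = 3.0484
(10T/I)^a = 3.0484^1.468 = 5.1359
Uncorrected PET = 16 × 5.1359 = 82.174 mm
Correction = (N/12)(d/30) = (10.5/12)(28/30) = 0.8167
PET = 82.174 × 0.8167 = 67.112 mm/month

67.1 mm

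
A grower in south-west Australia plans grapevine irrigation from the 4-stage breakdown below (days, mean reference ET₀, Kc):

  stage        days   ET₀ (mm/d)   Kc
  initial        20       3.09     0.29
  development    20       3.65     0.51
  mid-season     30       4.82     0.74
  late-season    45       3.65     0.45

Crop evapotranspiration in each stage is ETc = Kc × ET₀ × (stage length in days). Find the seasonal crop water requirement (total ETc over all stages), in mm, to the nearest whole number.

initial: 0.29 × 3.09 × 20 = 17.92 mm
development: 0.51 × 3.65 × 20 = 37.23 mm
mid-season: 0.74 × 4.82 × 30 = 107.00 mm
late-season: 0.45 × 3.65 × 45 = 73.91 mm
Seasonal total = 236.06 mm

236 mm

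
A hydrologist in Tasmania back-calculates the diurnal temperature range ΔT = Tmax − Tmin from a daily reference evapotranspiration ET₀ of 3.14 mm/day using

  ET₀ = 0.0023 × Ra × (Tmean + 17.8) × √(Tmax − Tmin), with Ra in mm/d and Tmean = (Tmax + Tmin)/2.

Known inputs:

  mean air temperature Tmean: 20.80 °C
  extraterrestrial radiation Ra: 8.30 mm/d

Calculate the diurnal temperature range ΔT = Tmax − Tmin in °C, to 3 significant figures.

18.2 °C

√ΔT = ET₀ / [0.0023 × Ra × (Tmean+17.8)] = 3.14 / (0.0023 × 8.30 × 38.60) = 4.2612
ΔT = 4.2612² = 18.158 °C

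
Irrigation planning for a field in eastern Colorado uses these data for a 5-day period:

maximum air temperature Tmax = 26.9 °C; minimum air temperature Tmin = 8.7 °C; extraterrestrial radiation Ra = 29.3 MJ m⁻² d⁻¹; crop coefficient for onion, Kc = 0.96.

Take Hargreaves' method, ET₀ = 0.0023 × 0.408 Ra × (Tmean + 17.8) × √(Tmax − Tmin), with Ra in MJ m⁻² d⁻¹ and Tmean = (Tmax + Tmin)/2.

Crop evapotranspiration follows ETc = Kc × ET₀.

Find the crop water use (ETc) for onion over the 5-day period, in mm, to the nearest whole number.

20 mm

Tmean = (26.9 + 8.7)/2 = 17.80 °C
0.408 Ra = 0.408 × 29.3 = 11.9544 mm/d equivalent
ET₀ = 0.0023 × 11.9544 × (17.80 + 17.8) × √18.2 = 0.0023 × 11.9544 × 35.60 × 4.2661 = 4.1758 mm/d
ETc = Kc × ET₀ = 0.96 × 4.1758 = 4.0088 mm/d
Over 5 days: 4.0088 × 5 = 20.044 mm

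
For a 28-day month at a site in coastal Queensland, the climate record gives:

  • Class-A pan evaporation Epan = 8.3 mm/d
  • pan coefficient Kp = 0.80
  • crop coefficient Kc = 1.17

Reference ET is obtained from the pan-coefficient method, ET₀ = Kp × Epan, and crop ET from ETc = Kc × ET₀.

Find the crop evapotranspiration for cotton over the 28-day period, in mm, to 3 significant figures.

218 mm

ET₀ = 0.80 × 8.3 = 6.6400 mm/d
ETc = Kc × ET₀ = 1.17 × 6.6400 = 7.7688 mm/d
Over 28 days: 7.7688 × 28 = 217.526 mm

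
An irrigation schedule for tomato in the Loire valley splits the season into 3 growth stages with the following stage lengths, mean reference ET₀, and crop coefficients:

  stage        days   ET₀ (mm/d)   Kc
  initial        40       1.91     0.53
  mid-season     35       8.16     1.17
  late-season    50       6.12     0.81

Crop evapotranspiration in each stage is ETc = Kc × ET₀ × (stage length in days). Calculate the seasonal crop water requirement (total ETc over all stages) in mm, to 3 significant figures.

623 mm

initial: 0.53 × 1.91 × 40 = 40.49 mm
mid-season: 1.17 × 8.16 × 35 = 334.15 mm
late-season: 0.81 × 6.12 × 50 = 247.86 mm
Seasonal total = 622.50 mm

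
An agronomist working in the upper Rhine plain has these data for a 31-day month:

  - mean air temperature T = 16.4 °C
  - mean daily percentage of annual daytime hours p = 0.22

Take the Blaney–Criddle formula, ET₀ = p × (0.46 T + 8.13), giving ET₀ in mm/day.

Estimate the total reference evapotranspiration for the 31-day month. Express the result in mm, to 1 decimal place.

ET₀ = 0.22 × (0.46 × 16.4 + 8.13) = 0.22 × 15.674 = 3.4483 mm/d
Monthly total = 3.4483 × 31 = 106.897 mm

106.9 mm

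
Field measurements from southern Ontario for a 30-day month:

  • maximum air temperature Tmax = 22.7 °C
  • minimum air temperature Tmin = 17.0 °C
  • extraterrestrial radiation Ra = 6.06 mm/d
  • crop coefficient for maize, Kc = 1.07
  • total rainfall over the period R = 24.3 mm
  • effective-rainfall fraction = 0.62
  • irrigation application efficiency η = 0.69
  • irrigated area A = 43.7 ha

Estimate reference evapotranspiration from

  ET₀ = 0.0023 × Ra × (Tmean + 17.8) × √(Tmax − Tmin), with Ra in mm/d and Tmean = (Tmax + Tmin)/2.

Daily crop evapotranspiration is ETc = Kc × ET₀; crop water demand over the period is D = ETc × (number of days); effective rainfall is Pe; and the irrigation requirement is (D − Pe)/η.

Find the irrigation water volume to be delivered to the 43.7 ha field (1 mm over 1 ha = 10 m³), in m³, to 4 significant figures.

Tmean = (22.7 + 17.0)/2 = 19.85 °C
ET₀ = 0.0023 × 6.06 × (19.85 + 17.8) × √5.7 = 0.0023 × 6.06 × 37.65 × 2.3875 = 1.2529 mm/d
ETc = Kc × ET₀ = 1.07 × 1.2529 = 1.3406 mm/d
Crop demand D = ETc × 30 d = 1.3406 × 30 = 40.218 mm
Pe = 0.62 × 24.3 = 15.066 mm
D − Pe = 40.218 − 15.066 = 25.152 mm
Gross irrigation = 25.152 / 0.69 = 36.452 mm
Volume = 36.452 mm × 43.7 ha × 10 = 15929.5 m³

15930 m³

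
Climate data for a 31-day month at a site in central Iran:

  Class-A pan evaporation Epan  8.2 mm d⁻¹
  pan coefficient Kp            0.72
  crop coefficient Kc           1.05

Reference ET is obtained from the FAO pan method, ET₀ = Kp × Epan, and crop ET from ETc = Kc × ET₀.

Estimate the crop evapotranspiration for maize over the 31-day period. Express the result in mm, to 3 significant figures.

ET₀ = 0.72 × 8.2 = 5.9040 mm/d
ETc = Kc × ET₀ = 1.05 × 5.9040 = 6.1992 mm/d
Over 31 days: 6.1992 × 31 = 192.175 mm

192 mm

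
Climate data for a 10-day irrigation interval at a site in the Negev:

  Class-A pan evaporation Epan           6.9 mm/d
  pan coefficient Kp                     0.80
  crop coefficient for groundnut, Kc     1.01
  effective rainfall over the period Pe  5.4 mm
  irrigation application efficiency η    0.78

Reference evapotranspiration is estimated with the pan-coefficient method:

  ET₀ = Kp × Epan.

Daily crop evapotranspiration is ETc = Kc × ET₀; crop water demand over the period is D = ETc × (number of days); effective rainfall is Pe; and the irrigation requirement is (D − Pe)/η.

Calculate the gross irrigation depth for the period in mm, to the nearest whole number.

ET₀ = 0.80 × 6.9 = 5.5200 mm/d
ETc = Kc × ET₀ = 1.01 × 5.5200 = 5.5752 mm/d
Crop demand D = ETc × 10 d = 5.5752 × 10 = 55.752 mm
D − Pe = 55.752 − 5.4 = 50.352 mm
Gross irrigation = 50.352 / 0.78 = 64.554 mm

65 mm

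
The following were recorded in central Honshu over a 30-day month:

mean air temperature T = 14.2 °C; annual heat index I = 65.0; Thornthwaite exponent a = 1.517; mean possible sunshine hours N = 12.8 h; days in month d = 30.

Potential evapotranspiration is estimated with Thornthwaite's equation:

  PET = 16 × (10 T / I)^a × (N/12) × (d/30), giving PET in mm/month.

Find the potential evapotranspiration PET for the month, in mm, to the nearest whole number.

56 mm

10T/I = 10 × 14.2 / 65.0 = 2.1846
(10T/I)^a = 2.1846^1.517 = 3.2721
Uncorrected PET = 16 × 3.2721 = 52.354 mm
Correction = (N/12)(d/30) = (12.8/12)(30/30) = 1.0667
PET = 52.354 × 1.0667 = 55.846 mm/month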